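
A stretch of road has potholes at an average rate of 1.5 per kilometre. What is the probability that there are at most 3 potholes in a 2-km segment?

0.6472

Over the interval, μ = 1.5 × 2 = 3 (a 2-km segment = 2 kilometres).
P(N ≤ 3) = Σ_{j=0}^{3} e^(−μ) μ^j/j! ≈ 0.6472.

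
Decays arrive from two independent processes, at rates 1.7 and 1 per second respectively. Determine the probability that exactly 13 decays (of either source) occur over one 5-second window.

0.1089

Independent Poisson processes superpose: combined rate λ = 1.7 + 1 = 2.7 per second.
Over the interval, μ = 2.7 × 5 = 13.5 (a 5-second window = 5 seconds).
P(N = 13) = e^(−13.5) · 13.5^13/13! ≈ 0.1089.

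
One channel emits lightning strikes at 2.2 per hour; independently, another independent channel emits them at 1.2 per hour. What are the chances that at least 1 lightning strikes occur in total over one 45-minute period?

0.9219

Independent Poisson processes superpose: combined rate λ = 2.2 + 1.2 = 3.4 per hour.
Over the interval, μ = 3.4 × 0.75 = 2.55 (a 45-minute period = 0.75 hours).
P(N ≥ 1) = 1 − P(N ≤ 0) ≈ 0.9219.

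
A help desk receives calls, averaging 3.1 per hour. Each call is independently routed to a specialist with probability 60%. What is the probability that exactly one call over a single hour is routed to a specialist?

Thinning: the calls that are routed to a specialist themselves form a Poisson process with rate 0.6 × 3.1 = 1.86 per hour.
So μ = 1.86.
P(N = 1) = e^(−1.86) · 1.86^1/1! ≈ 0.2896.

0.2896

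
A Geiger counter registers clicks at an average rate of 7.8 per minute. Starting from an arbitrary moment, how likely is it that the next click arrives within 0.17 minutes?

0.7345

Inter-arrival times are exponential with rate λ = 7.8 per minute.
P(T ≤ 0.17) = 1 − e^(−λt) = 1 − e^(−7.8 × 0.17) = 1 − e^(−1.326) ≈ 0.7345.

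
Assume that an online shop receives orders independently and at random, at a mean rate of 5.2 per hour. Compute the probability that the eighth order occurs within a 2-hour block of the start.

Over the interval, μ = 5.2 × 2 = 10.4 (a 2-hour block = 2 hours).
The eighth arrival falls in the interval iff at least 8 events occur there: P(S_8 ≤ t) = P(N ≥ 8) = 1 − P(N ≤ 7) ≈ 0.8137.

0.8137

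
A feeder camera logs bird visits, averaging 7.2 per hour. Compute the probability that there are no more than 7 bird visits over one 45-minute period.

0.8217

Over the interval, μ = 7.2 × 0.75 = 5.4 (a 45-minute period = 0.75 hours).
P(N ≤ 7) = Σ_{j=0}^{7} e^(−μ) μ^j/j! ≈ 0.8217.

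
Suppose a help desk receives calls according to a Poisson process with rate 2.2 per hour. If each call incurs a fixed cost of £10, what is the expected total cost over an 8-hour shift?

E[N] = 2.2 × 8 = 17.6 (an 8-hour shift = 8 hours); E[cost] = 17.6 × £10 = £176.

£176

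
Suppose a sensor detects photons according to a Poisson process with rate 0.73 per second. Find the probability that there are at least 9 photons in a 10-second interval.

0.3108

Over the interval, μ = 0.73 × 10 = 7.3 (a 10-second interval = 10 seconds).
P(N ≥ 9) = 1 − P(N ≤ 8) = 1 − Σ_{j=0}^{8} e^(−μ) μ^j/j! ≈ 0.3108.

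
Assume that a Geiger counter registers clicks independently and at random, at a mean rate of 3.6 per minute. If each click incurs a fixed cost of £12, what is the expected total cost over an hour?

E[N] = 3.6 × 60 = 216 (an hour = 60 minutes); E[cost] = 216 × £12 = £2592.

£2592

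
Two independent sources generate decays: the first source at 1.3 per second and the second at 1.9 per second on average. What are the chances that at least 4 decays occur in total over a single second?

Independent Poisson processes superpose: combined rate λ = 1.3 + 1.9 = 3.2 per second.
So μ = 3.2.
P(N ≥ 4) = 1 − P(N ≤ 3) ≈ 0.3975.

0.3975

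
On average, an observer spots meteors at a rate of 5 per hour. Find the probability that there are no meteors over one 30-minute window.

0.0821

Over the interval, μ = 5 × 0.5 = 2.5 (a 30-minute window = 0.5 hours).
P(N = 0) = e^(−μ) μ^0/0! = e^(−2.5) · 2.5^0/1 ≈ 0.0821.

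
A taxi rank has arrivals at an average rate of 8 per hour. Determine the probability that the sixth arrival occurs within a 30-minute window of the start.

0.2149

Over the interval, μ = 8 × 0.5 = 4 (a 30-minute window = 0.5 hours).
The sixth arrival falls in the interval iff at least 6 events occur there: P(S_6 ≤ t) = P(N ≥ 6) = 1 − P(N ≤ 5) ≈ 0.2149.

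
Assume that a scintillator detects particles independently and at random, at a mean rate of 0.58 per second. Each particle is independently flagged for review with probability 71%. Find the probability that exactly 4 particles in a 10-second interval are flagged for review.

0.1950

Thinning: the particles that are flagged for review themselves form a Poisson process with rate 0.71 × 0.58 = 0.4118 per second.
Over the interval, μ = 0.4118 × 10 = 4.118 (a 10-second interval = 10 seconds).
P(N = 4) = e^(−4.118) · 4.118^4/4! ≈ 0.1950.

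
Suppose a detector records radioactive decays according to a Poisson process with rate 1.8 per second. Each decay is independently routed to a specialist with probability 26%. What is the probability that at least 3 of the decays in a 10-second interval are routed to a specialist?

Thinning: the decays that are routed to a specialist themselves form a Poisson process with rate 0.26 × 1.8 = 0.468 per second.
Over the interval, μ = 0.468 × 10 = 4.68 (a 10-second interval = 10 seconds).
P(N ≥ 3) = 1 − P(N ≤ 2) ≈ 0.8457.

0.8457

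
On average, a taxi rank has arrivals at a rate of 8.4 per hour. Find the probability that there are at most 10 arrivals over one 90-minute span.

Over the interval, μ = 8.4 × 1.5 = 12.6 (a 90-minute span = 1.5 hours).
P(N ≤ 10) = Σ_{j=0}^{10} e^(−μ) μ^j/j! ≈ 0.2876.

0.2876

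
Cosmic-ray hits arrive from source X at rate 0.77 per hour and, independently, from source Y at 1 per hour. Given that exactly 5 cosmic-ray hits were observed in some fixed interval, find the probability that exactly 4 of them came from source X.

0.1012

Given the total, each event is independently from source X with probability p = λ_X/(λ_X+λ_Y) = 0.77/1.77 ≈ 0.4350.
So K ~ Binomial(5, 0.77/1.77): P(K = 4) = C(5,4) · (0.77/1.77)^4 · (1/1.77)^1 ≈ 0.1012.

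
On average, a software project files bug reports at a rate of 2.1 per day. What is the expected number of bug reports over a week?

E[N] = λt = 2.1 × 7 = 14.7 (a week = 7 days).

14.7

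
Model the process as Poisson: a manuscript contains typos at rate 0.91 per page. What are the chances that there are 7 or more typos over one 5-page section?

0.1754

Over the interval, μ = 0.91 × 5 = 4.55 (a 5-page section = 5 pages).
P(N ≥ 7) = 1 − P(N ≤ 6) = 1 − Σ_{j=0}^{6} e^(−μ) μ^j/j! ≈ 0.1754.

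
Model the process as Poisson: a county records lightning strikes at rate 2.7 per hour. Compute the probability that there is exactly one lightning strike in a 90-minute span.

0.0706

Over the interval, μ = 2.7 × 1.5 = 4.05 (a 90-minute span = 1.5 hours).
P(N = 1) = e^(−μ) μ^1/1! = e^(−4.05) · 4.05^1/1 ≈ 0.0706.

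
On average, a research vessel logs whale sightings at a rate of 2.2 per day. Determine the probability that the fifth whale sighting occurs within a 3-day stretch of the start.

Over the interval, μ = 2.2 × 3 = 6.6 (a 3-day stretch = 3 days).
The fifth arrival falls in the interval iff at least 5 events occur there: P(S_5 ≤ t) = P(N ≥ 5) = 1 − P(N ≤ 4) ≈ 0.7873.

0.7873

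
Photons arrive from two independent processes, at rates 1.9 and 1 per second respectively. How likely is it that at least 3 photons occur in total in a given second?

Independent Poisson processes superpose: combined rate λ = 1.9 + 1 = 2.9 per second.
So μ = 2.9.
P(N ≥ 3) = 1 − P(N ≤ 2) ≈ 0.5540.

0.5540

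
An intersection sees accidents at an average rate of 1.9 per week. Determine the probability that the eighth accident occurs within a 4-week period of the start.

Over the interval, μ = 1.9 × 4 = 7.6 (a 4-week period = 4 weeks).
The eighth arrival falls in the interval iff at least 8 events occur there: P(S_8 ≤ t) = P(N ≥ 8) = 1 − P(N ≤ 7) ≈ 0.4900.

0.4900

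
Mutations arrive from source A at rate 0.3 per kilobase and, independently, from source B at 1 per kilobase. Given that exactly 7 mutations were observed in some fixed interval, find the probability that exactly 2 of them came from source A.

0.3012

Given the total, each event is independently from source A with probability p = λ_A/(λ_A+λ_B) = 0.3/1.3 ≈ 0.2308.
So K ~ Binomial(7, 0.3/1.3): P(K = 2) = C(7,2) · (0.3/1.3)^2 · (1/1.3)^5 ≈ 0.3012.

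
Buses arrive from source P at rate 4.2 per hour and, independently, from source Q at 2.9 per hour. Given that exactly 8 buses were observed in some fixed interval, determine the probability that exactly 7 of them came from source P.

Given the total, each event is independently from source P with probability p = λ_P/(λ_P+λ_Q) = 4.2/7.1 ≈ 0.5915.
So K ~ Binomial(8, 4.2/7.1): P(K = 7) = C(8,7) · (4.2/7.1)^7 · (2.9/7.1)^1 ≈ 0.0828.

0.0828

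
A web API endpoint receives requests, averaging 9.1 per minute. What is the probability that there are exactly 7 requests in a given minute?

With mean μ = 9.1 per minute,
P(N = 7) = e^(−μ) μ^7/7! = e^(−9.1) · 9.1^7/5040 ≈ 0.1145.

0.1145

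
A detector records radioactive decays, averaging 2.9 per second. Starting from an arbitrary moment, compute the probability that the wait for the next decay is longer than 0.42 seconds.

0.2958

The wait for the next event is exponential with rate λ = 2.9 per second.
P(T > 0.42) = e^(−λt) = e^(−2.9 × 0.42) = e^(−1.218) ≈ 0.2958.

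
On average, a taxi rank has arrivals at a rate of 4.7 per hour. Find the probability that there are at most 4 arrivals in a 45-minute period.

0.7207

Over the interval, μ = 4.7 × 0.75 = 3.525 (a 45-minute period = 0.75 hours).
P(N ≤ 4) = Σ_{j=0}^{4} e^(−μ) μ^j/j! ≈ 0.7207.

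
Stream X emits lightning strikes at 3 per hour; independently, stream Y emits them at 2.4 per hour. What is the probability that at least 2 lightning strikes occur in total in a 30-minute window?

Independent Poisson processes superpose: combined rate λ = 3 + 2.4 = 5.4 per hour.
Over the interval, μ = 5.4 × 0.5 = 2.7 (a 30-minute window = 0.5 hours).
P(N ≥ 2) = 1 − P(N ≤ 1) ≈ 0.7513.

0.7513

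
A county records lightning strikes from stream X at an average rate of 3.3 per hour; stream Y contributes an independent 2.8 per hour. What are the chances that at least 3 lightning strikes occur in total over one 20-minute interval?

Independent Poisson processes superpose: combined rate λ = 3.3 + 2.8 = 6.1 per hour.
Over the interval, μ = 6.1 × 1/3 ≈ 2.03333 (a 20-minute interval = 1/3 hours).
P(N ≥ 3) = 1 − P(N ≤ 2) ≈ 0.3323.

0.3323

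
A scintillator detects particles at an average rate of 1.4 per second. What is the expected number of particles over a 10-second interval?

14

E[N] = λt = 1.4 × 10 = 14 (a 10-second interval = 10 seconds).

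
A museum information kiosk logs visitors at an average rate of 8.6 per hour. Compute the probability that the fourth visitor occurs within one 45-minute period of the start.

0.8847

Over the interval, μ = 8.6 × 0.75 = 6.45 (a 45-minute period = 0.75 hours).
The fourth arrival falls in the interval iff at least 4 events occur there: P(S_4 ≤ t) = P(N ≥ 4) = 1 − P(N ≤ 3) ≈ 0.8847.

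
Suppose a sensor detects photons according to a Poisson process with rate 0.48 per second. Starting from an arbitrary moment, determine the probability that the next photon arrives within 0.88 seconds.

Inter-arrival times are exponential with rate λ = 0.48 per second.
P(T ≤ 0.88) = 1 − e^(−λt) = 1 − e^(−0.48 × 0.88) = 1 − e^(−0.4224) ≈ 0.3445.

0.3445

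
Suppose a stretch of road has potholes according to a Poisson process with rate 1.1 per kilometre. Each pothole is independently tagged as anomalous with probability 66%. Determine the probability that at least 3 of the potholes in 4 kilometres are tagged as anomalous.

Thinning: the potholes that are tagged as anomalous themselves form a Poisson process with rate 0.66 × 1.1 = 0.726 per kilometre.
Over the interval, μ = 0.726 × 4 = 2.904 (4 kilometres).
P(N ≥ 3) = 1 − P(N ≤ 2) ≈ 0.5550.

0.5550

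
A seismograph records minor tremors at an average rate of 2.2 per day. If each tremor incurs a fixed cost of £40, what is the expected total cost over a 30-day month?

E[N] = 2.2 × 30 = 66 (a 30-day month = 30 days); E[cost] = 66 × £40 = £2640.

£2640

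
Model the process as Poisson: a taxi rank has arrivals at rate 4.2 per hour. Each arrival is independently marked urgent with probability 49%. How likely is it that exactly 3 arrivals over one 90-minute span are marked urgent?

0.2238

Thinning: the arrivals that are marked urgent themselves form a Poisson process with rate 0.49 × 4.2 = 2.058 per hour.
Over the interval, μ = 2.058 × 1.5 = 3.087 (a 90-minute span = 1.5 hours).
P(N = 3) = e^(−3.087) · 3.087^3/3! ≈ 0.2238.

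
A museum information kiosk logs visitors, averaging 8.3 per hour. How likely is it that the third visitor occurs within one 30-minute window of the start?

Over the interval, μ = 8.3 × 0.5 = 4.15 (a 30-minute window = 0.5 hours).
The third arrival falls in the interval iff at least 3 events occur there: P(S_3 ≤ t) = P(N ≥ 3) = 1 − P(N ≤ 2) ≈ 0.7831.

0.7831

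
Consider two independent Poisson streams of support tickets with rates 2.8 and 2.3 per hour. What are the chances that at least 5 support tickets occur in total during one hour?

0.5769

Independent Poisson processes superpose: combined rate λ = 2.8 + 2.3 = 5.1 per hour.
So μ = 5.1.
P(N ≥ 5) = 1 − P(N ≤ 4) ≈ 0.5769.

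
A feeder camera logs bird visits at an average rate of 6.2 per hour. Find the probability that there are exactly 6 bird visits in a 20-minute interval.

0.0137

Over the interval, μ = 6.2 × 1/3 ≈ 2.06667 (a 20-minute interval = 1/3 hours).
P(N = 6) = e^(−μ) μ^6/6! = e^(−2.06667) · 2.06667^6/720 ≈ 0.0137.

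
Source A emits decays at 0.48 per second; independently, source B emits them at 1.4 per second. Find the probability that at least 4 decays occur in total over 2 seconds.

Independent Poisson processes superpose: combined rate λ = 0.48 + 1.4 = 1.88 per second.
Over the interval, μ = 1.88 × 2 = 3.76 (2 seconds).
P(N ≥ 4) = 1 − P(N ≤ 3) ≈ 0.5183.

0.5183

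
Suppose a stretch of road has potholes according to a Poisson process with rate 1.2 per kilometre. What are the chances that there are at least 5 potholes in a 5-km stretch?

0.7149

Over the interval, μ = 1.2 × 5 = 6 (a 5-km stretch = 5 kilometres).
P(N ≥ 5) = 1 − P(N ≤ 4) = 1 − Σ_{j=0}^{4} e^(−μ) μ^j/j! ≈ 0.7149.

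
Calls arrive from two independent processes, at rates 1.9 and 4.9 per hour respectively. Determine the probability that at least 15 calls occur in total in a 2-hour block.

0.3872

Independent Poisson processes superpose: combined rate λ = 1.9 + 4.9 = 6.8 per hour.
Over the interval, μ = 6.8 × 2 = 13.6 (a 2-hour block = 2 hours).
P(N ≥ 15) = 1 − P(N ≤ 14) ≈ 0.3872.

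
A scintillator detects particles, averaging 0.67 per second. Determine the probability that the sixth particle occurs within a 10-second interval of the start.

Over the interval, μ = 0.67 × 10 = 6.7 (a 10-second interval = 10 seconds).
The sixth arrival falls in the interval iff at least 6 events occur there: P(S_6 ≤ t) = P(N ≥ 6) = 1 − P(N ≤ 5) ≈ 0.6594.

0.6594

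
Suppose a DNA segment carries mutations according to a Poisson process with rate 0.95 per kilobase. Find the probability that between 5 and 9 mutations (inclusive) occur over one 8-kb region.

Over the interval, μ = 0.95 × 8 = 7.6 (an 8-kb region = 8 kilobases).
P(5 ≤ N ≤ 9) = Σ_{j=5}^{9} e^(−7.6) · 7.6^j/j! ≈ 0.6399.

0.6399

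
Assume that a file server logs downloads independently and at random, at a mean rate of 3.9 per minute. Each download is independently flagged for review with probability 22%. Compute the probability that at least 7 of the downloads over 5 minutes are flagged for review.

0.1430

Thinning: the downloads that are flagged for review themselves form a Poisson process with rate 0.22 × 3.9 = 0.858 per minute.
Over the interval, μ = 0.858 × 5 = 4.29 (5 minutes).
P(N ≥ 7) = 1 − P(N ≤ 6) ≈ 0.1430.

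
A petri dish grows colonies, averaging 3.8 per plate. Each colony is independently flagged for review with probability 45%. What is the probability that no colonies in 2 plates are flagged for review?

0.0327

Thinning: the colonies that are flagged for review themselves form a Poisson process with rate 0.45 × 3.8 = 1.71 per plate.
Over the interval, μ = 1.71 × 2 = 3.42 (2 plates).
P(N = 0) = e^(−3.42) · 3.42^0/0! ≈ 0.0327.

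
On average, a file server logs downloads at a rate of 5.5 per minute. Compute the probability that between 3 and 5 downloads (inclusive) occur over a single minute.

With mean μ = 5.5 per minute,
P(3 ≤ N ≤ 5) = Σ_{j=3}^{5} e^(−5.5) · 5.5^j/j! ≈ 0.4405.

0.4405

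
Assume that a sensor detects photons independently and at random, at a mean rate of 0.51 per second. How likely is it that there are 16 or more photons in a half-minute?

Over the interval, μ = 0.51 × 30 = 15.3 (a half-minute = 30 seconds).
P(N ≥ 16) = 1 − P(N ≤ 15) = 1 − Σ_{j=0}^{15} e^(−μ) μ^j/j! ≈ 0.4626.

0.4626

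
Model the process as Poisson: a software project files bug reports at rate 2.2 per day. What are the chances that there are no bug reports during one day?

0.1108

With mean μ = 2.2 per day,
P(N = 0) = e^(−μ) μ^0/0! = e^(−2.2) · 2.2^0/1 ≈ 0.1108.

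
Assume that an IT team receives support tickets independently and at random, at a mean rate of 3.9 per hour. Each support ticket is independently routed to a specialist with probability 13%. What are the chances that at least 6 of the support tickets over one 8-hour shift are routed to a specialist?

Thinning: the support tickets that are routed to a specialist themselves form a Poisson process with rate 0.13 × 3.9 = 0.507 per hour.
Over the interval, μ = 0.507 × 8 = 4.056 (an 8-hour shift = 8 hours).
P(N ≥ 6) = 1 − P(N ≤ 5) ≈ 0.2237.

0.2237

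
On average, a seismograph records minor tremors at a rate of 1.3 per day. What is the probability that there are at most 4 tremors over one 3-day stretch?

0.6484

Over the interval, μ = 1.3 × 3 = 3.9 (a 3-day stretch = 3 days).
P(N ≤ 4) = Σ_{j=0}^{4} e^(−μ) μ^j/j! ≈ 0.6484.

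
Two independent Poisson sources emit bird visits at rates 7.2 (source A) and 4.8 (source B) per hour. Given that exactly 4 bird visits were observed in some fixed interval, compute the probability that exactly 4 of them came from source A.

0.1296

Given the total, each event is independently from source A with probability p = λ_A/(λ_A+λ_B) = 7.2/12 = 0.6000.
So K ~ Binomial(4, 7.2/12): P(K = 4) = C(4,4) · (7.2/12)^4 · (4.8/12)^0 ≈ 0.1296.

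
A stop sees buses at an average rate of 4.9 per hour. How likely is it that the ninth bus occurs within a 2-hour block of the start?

0.6442

Over the interval, μ = 4.9 × 2 = 9.8 (a 2-hour block = 2 hours).
The ninth arrival falls in the interval iff at least 9 events occur there: P(S_9 ≤ t) = P(N ≥ 9) = 1 − P(N ≤ 8) ≈ 0.6442.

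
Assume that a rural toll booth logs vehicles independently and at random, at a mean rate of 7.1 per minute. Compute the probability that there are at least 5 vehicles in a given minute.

With mean μ = 7.1 per minute,
P(N ≥ 5) = 1 − P(N ≤ 4) = 1 − Σ_{j=0}^{4} e^(−μ) μ^j/j! ≈ 0.8359.

0.8359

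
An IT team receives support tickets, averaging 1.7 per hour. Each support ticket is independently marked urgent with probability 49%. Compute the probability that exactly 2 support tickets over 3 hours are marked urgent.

Thinning: the support tickets that are marked urgent themselves form a Poisson process with rate 0.49 × 1.7 = 0.833 per hour.
Over the interval, μ = 0.833 × 3 = 2.499 (3 hours).
P(N = 2) = e^(−2.499) · 2.499^2/2! ≈ 0.2566.

0.2566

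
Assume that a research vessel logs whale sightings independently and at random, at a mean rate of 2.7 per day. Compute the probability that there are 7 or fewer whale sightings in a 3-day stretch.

0.4391

Over the interval, μ = 2.7 × 3 = 8.1 (a 3-day stretch = 3 days).
P(N ≤ 7) = Σ_{j=0}^{7} e^(−μ) μ^j/j! ≈ 0.4391.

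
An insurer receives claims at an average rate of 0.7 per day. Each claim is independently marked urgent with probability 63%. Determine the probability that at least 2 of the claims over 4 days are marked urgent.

Thinning: the claims that are marked urgent themselves form a Poisson process with rate 0.63 × 0.7 = 0.441 per day.
Over the interval, μ = 0.441 × 4 = 1.764 (4 days).
P(N ≥ 2) = 1 − P(N ≤ 1) ≈ 0.5264.

0.5264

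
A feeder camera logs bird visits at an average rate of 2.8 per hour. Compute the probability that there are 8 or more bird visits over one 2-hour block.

Over the interval, μ = 2.8 × 2 = 5.6 (a 2-hour block = 2 hours).
P(N ≥ 8) = 1 − P(N ≤ 7) = 1 − Σ_{j=0}^{7} e^(−μ) μ^j/j! ≈ 0.2030.

0.2030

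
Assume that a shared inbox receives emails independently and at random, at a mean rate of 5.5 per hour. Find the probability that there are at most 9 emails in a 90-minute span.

0.6852

Over the interval, μ = 5.5 × 1.5 = 8.25 (a 90-minute span = 1.5 hours).
P(N ≤ 9) = Σ_{j=0}^{9} e^(−μ) μ^j/j! ≈ 0.6852.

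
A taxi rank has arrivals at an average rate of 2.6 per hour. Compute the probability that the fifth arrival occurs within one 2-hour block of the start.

Over the interval, μ = 2.6 × 2 = 5.2 (a 2-hour block = 2 hours).
The fifth arrival falls in the interval iff at least 5 events occur there: P(S_5 ≤ t) = P(N ≥ 5) = 1 − P(N ≤ 4) ≈ 0.5939.

0.5939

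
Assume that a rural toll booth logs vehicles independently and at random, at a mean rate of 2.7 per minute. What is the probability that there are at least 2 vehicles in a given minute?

0.7513

With mean μ = 2.7 per minute,
P(N ≥ 2) = 1 − P(N ≤ 1) = 1 − Σ_{j=0}^{1} e^(−μ) μ^j/j! ≈ 0.7513.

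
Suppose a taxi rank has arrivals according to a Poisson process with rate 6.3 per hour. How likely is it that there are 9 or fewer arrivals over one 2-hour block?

0.1939

Over the interval, μ = 6.3 × 2 = 12.6 (a 2-hour block = 2 hours).
P(N ≤ 9) = Σ_{j=0}^{9} e^(−μ) μ^j/j! ≈ 0.1939.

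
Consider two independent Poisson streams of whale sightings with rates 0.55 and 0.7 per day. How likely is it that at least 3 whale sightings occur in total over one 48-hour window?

Independent Poisson processes superpose: combined rate λ = 0.55 + 0.7 = 1.25 per day.
Over the interval, μ = 1.25 × 2 = 2.5 (a 48-hour window = 2 days).
P(N ≥ 3) = 1 − P(N ≤ 2) ≈ 0.4562.

0.4562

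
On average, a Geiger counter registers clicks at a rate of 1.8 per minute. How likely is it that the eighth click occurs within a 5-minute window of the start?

Over the interval, μ = 1.8 × 5 = 9 (a 5-minute window = 5 minutes).
The eighth arrival falls in the interval iff at least 8 events occur there: P(S_8 ≤ t) = P(N ≥ 8) = 1 − P(N ≤ 7) ≈ 0.6761.

0.6761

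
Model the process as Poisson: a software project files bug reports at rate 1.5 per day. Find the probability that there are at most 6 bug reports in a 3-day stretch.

Over the interval, μ = 1.5 × 3 = 4.5 (a 3-day stretch = 3 days).
P(N ≤ 6) = Σ_{j=0}^{6} e^(−μ) μ^j/j! ≈ 0.8311.

0.8311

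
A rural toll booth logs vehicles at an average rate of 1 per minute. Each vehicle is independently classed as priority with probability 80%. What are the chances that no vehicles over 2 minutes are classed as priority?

Thinning: the vehicles that are classed as priority themselves form a Poisson process with rate 0.8 × 1 = 0.8 per minute.
Over the interval, μ = 0.8 × 2 = 1.6 (2 minutes).
P(N = 0) = e^(−1.6) · 1.6^0/0! ≈ 0.2019.

0.2019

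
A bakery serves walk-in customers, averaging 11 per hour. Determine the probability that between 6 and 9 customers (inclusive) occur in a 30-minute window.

0.4173

Over the interval, μ = 11 × 0.5 = 5.5 (a 30-minute window = 0.5 hours).
P(6 ≤ N ≤ 9) = Σ_{j=6}^{9} e^(−5.5) · 5.5^j/j! ≈ 0.4173.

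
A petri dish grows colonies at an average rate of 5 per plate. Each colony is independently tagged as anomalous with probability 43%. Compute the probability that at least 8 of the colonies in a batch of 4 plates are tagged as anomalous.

Thinning: the colonies that are tagged as anomalous themselves form a Poisson process with rate 0.43 × 5 = 2.15 per plate.
Over the interval, μ = 2.15 × 4 = 8.6 (a batch of 4 plates = 4 plates).
P(N ≥ 8) = 1 − P(N ≤ 7) ≈ 0.6272.

0.6272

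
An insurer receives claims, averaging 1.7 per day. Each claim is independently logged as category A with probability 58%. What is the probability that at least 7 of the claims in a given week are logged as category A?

Thinning: the claims that are logged as category A themselves form a Poisson process with rate 0.58 × 1.7 = 0.986 per day.
Over the interval, μ = 0.986 × 7 = 6.902 (a week = 7 days).
P(N ≥ 7) = 1 − P(N ≤ 6) ≈ 0.5356.

0.5356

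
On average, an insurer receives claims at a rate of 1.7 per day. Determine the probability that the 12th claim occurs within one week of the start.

0.5269

Over the interval, μ = 1.7 × 7 = 11.9 (a week = 7 days).
The 12th arrival falls in the interval iff at least 12 events occur there: P(S_12 ≤ t) = P(N ≥ 12) = 1 − P(N ≤ 11) ≈ 0.5269.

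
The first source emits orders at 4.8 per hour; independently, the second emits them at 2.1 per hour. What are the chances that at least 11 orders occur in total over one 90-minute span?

0.4607

Independent Poisson processes superpose: combined rate λ = 4.8 + 2.1 = 6.9 per hour.
Over the interval, μ = 6.9 × 1.5 = 10.35 (a 90-minute span = 1.5 hours).
P(N ≥ 11) = 1 − P(N ≤ 10) ≈ 0.4607.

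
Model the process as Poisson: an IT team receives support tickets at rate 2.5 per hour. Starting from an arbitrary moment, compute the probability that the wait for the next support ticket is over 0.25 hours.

The wait for the next event is exponential with rate λ = 2.5 per hour.
P(T > 0.25) = e^(−λt) = e^(−2.5 × 0.25) = e^(−0.625) ≈ 0.5353.

0.5353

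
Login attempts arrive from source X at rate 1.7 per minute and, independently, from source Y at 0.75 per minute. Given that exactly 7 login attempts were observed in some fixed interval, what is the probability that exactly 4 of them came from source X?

0.2327

Given the total, each event is independently from source X with probability p = λ_X/(λ_X+λ_Y) = 1.7/2.45 ≈ 0.6939.
So K ~ Binomial(7, 1.7/2.45): P(K = 4) = C(7,4) · (1.7/2.45)^4 · (0.75/2.45)^3 ≈ 0.2327.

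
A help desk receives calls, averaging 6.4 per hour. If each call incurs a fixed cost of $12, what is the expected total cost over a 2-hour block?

E[N] = 6.4 × 2 = 12.8 (a 2-hour block = 2 hours); E[cost] = 12.8 × $12 = $153.6.

$153.6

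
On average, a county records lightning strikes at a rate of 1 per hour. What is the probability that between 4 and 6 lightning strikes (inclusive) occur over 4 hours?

Over the interval, μ = 1 × 4 = 4 (4 hours).
P(4 ≤ N ≤ 6) = Σ_{j=4}^{6} e^(−4) · 4^j/j! ≈ 0.4559.

0.4559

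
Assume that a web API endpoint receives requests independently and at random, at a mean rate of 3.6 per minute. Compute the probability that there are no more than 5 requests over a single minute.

0.8441

With mean μ = 3.6 per minute,
P(N ≤ 5) = Σ_{j=0}^{5} e^(−μ) μ^j/j! ≈ 0.8441.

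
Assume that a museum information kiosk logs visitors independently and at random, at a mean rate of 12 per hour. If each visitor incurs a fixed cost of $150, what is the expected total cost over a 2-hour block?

E[N] = 12 × 2 = 24 (a 2-hour block = 2 hours); E[cost] = 24 × $150 = $3600.

$3600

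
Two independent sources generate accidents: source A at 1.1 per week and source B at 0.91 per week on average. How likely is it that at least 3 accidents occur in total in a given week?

0.3260

Independent Poisson processes superpose: combined rate λ = 1.1 + 0.91 = 2.01 per week.
So μ = 2.01.
P(N ≥ 3) = 1 − P(N ≤ 2) ≈ 0.3260.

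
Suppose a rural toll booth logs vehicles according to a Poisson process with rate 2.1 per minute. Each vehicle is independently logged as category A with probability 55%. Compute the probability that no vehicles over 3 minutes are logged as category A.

0.0313

Thinning: the vehicles that are logged as category A themselves form a Poisson process with rate 0.55 × 2.1 = 1.155 per minute.
Over the interval, μ = 1.155 × 3 = 3.465 (3 minutes).
P(N = 0) = e^(−3.465) · 3.465^0/0! ≈ 0.0313.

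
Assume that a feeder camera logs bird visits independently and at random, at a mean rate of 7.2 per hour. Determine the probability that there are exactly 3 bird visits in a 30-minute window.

0.2125

Over the interval, μ = 7.2 × 0.5 = 3.6 (a 30-minute window = 0.5 hours).
P(N = 3) = e^(−μ) μ^3/3! = e^(−3.6) · 3.6^3/6 ≈ 0.2125.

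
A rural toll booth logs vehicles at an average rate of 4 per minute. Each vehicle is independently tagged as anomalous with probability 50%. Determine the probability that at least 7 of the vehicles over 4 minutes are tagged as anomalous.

0.6866

Thinning: the vehicles that are tagged as anomalous themselves form a Poisson process with rate 0.5 × 4 = 2 per minute.
Over the interval, μ = 2 × 4 = 8 (4 minutes).
P(N ≥ 7) = 1 − P(N ≤ 6) ≈ 0.6866.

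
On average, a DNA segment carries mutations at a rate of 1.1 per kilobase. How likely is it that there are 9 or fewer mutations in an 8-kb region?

0.6137

Over the interval, μ = 1.1 × 8 = 8.8 (an 8-kb region = 8 kilobases).
P(N ≤ 9) = Σ_{j=0}^{9} e^(−μ) μ^j/j! ≈ 0.6137.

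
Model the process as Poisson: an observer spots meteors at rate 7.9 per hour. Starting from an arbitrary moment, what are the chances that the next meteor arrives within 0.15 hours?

Inter-arrival times are exponential with rate λ = 7.9 per hour.
P(T ≤ 0.15) = 1 − e^(−λt) = 1 − e^(−7.9 × 0.15) = 1 − e^(−1.185) ≈ 0.6943.

0.6943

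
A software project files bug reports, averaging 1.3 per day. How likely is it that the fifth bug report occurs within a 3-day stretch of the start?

Over the interval, μ = 1.3 × 3 = 3.9 (a 3-day stretch = 3 days).
The fifth arrival falls in the interval iff at least 5 events occur there: P(S_5 ≤ t) = P(N ≥ 5) = 1 − P(N ≤ 4) ≈ 0.3516.

0.3516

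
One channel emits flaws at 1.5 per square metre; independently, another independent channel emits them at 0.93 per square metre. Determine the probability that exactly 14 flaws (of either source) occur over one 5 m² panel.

0.0927

Independent Poisson processes superpose: combined rate λ = 1.5 + 0.93 = 2.43 per square metre.
Over the interval, μ = 2.43 × 5 = 12.15 (a 5 m² panel = 5 square metres).
P(N = 14) = e^(−12.15) · 12.15^14/14! ≈ 0.0927.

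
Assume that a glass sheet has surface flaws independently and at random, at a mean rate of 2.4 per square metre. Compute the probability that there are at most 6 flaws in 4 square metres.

Over the interval, μ = 2.4 × 4 = 9.6 (4 square metres).
P(N ≤ 6) = Σ_{j=0}^{6} e^(−μ) μ^j/j! ≈ 0.1574.

0.1574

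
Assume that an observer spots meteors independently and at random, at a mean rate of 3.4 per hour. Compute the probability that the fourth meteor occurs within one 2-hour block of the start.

Over the interval, μ = 3.4 × 2 = 6.8 (a 2-hour block = 2 hours).
The fourth arrival falls in the interval iff at least 4 events occur there: P(S_4 ≤ t) = P(N ≥ 4) = 1 − P(N ≤ 3) ≈ 0.9072.

0.9072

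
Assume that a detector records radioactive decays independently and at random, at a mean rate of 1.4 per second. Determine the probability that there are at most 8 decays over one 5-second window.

0.7291

Over the interval, μ = 1.4 × 5 = 7 (a 5-second window = 5 seconds).
P(N ≤ 8) = Σ_{j=0}^{8} e^(−μ) μ^j/j! ≈ 0.7291.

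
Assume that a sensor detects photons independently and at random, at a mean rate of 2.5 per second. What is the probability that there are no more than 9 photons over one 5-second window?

0.2014

Over the interval, μ = 2.5 × 5 = 12.5 (a 5-second window = 5 seconds).
P(N ≤ 9) = Σ_{j=0}^{9} e^(−μ) μ^j/j! ≈ 0.2014.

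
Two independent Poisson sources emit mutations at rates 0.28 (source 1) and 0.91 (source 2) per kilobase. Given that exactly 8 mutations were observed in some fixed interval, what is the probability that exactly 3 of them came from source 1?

Given the total, each event is independently from source 1 with probability p = λ_1/(λ_1+λ_2) = 0.28/1.19 ≈ 0.2353.
So K ~ Binomial(8, 0.28/1.19): P(K = 3) = C(8,3) · (0.28/1.19)^3 · (0.91/1.19)^5 ≈ 0.1908.

0.1908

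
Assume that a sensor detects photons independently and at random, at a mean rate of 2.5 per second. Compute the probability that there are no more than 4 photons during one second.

0.8912

With mean μ = 2.5 per second,
P(N ≤ 4) = Σ_{j=0}^{4} e^(−μ) μ^j/j! ≈ 0.8912.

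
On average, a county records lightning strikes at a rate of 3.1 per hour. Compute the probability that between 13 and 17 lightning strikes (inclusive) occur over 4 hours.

0.3901

Over the interval, μ = 3.1 × 4 = 12.4 (4 hours).
P(13 ≤ N ≤ 17) = Σ_{j=13}^{17} e^(−12.4) · 12.4^j/j! ≈ 0.3901.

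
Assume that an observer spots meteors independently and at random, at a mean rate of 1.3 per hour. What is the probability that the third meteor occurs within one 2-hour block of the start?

0.4816

Over the interval, μ = 1.3 × 2 = 2.6 (a 2-hour block = 2 hours).
The third arrival falls in the interval iff at least 3 events occur there: P(S_3 ≤ t) = P(N ≥ 3) = 1 − P(N ≤ 2) ≈ 0.4816.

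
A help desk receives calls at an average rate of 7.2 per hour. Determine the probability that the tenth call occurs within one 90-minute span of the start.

0.6374

Over the interval, μ = 7.2 × 1.5 = 10.8 (a 90-minute span = 1.5 hours).
The tenth arrival falls in the interval iff at least 10 events occur there: P(S_10 ≤ t) = P(N ≥ 10) = 1 − P(N ≤ 9) ≈ 0.6374.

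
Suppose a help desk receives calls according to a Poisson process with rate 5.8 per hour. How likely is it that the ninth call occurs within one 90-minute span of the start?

Over the interval, μ = 5.8 × 1.5 = 8.7 (a 90-minute span = 1.5 hours).
The ninth arrival falls in the interval iff at least 9 events occur there: P(S_9 ≤ t) = P(N ≥ 9) = 1 − P(N ≤ 8) ≈ 0.5042.

0.5042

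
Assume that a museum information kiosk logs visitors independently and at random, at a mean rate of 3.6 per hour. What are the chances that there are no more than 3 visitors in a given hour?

0.5152

With mean μ = 3.6 per hour,
P(N ≤ 3) = Σ_{j=0}^{3} e^(−μ) μ^j/j! ≈ 0.5152.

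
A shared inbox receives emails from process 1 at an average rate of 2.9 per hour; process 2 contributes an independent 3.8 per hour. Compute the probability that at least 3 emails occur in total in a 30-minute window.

0.6505

Independent Poisson processes superpose: combined rate λ = 2.9 + 3.8 = 6.7 per hour.
Over the interval, μ = 6.7 × 0.5 = 3.35 (a 30-minute window = 0.5 hours).
P(N ≥ 3) = 1 − P(N ≤ 2) ≈ 0.6505.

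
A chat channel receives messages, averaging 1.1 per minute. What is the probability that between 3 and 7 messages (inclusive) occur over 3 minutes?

Over the interval, μ = 1.1 × 3 = 3.3 (3 minutes).
P(3 ≤ N ≤ 7) = Σ_{j=3}^{7} e^(−3.3) · 3.3^j/j! ≈ 0.6208.

0.6208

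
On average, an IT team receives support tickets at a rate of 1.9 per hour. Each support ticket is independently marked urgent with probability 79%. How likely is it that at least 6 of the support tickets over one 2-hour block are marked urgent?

0.0841

Thinning: the support tickets that are marked urgent themselves form a Poisson process with rate 0.79 × 1.9 = 1.501 per hour.
Over the interval, μ = 1.501 × 2 = 3.002 (a 2-hour block = 2 hours).
P(N ≥ 6) = 1 − P(N ≤ 5) ≈ 0.0841.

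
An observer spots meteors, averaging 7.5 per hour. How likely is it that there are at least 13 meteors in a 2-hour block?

0.7324

Over the interval, μ = 7.5 × 2 = 15 (a 2-hour block = 2 hours).
P(N ≥ 13) = 1 − P(N ≤ 12) = 1 − Σ_{j=0}^{12} e^(−μ) μ^j/j! ≈ 0.7324.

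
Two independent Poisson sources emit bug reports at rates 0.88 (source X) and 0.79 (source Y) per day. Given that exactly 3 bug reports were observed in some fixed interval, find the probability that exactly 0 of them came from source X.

0.1059

Given the total, each event is independently from source X with probability p = λ_X/(λ_X+λ_Y) = 0.88/1.67 ≈ 0.5269.
So K ~ Binomial(3, 0.88/1.67): P(K = 0) = C(3,0) · (0.88/1.67)^0 · (0.79/1.67)^3 ≈ 0.1059.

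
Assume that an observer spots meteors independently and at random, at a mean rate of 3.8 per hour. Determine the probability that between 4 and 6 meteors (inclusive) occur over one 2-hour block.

0.3092

Over the interval, μ = 3.8 × 2 = 7.6 (a 2-hour block = 2 hours).
P(4 ≤ N ≤ 6) = Σ_{j=4}^{6} e^(−7.6) · 7.6^j/j! ≈ 0.3092.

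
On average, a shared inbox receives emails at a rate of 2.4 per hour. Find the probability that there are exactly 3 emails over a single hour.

With mean μ = 2.4 per hour,
P(N = 3) = e^(−μ) μ^3/3! = e^(−2.4) · 2.4^3/6 ≈ 0.2090.

0.2090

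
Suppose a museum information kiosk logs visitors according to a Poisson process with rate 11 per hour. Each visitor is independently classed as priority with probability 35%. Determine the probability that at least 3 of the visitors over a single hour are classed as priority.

0.7391

Thinning: the visitors that are classed as priority themselves form a Poisson process with rate 0.35 × 11 = 3.85 per hour.
So μ = 3.85.
P(N ≥ 3) = 1 − P(N ≤ 2) ≈ 0.7391.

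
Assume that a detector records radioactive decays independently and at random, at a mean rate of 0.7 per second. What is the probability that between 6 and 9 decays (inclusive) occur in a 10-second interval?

0.5298

Over the interval, μ = 0.7 × 10 = 7 (a 10-second interval = 10 seconds).
P(6 ≤ N ≤ 9) = Σ_{j=6}^{9} e^(−7) · 7^j/j! ≈ 0.5298.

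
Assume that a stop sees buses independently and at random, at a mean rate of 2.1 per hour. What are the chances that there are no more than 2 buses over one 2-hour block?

0.2102

Over the interval, μ = 2.1 × 2 = 4.2 (a 2-hour block = 2 hours).
P(N ≤ 2) = Σ_{j=0}^{2} e^(−μ) μ^j/j! ≈ 0.2102.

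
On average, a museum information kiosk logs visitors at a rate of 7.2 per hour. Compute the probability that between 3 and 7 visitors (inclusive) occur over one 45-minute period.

Over the interval, μ = 7.2 × 0.75 = 5.4 (a 45-minute period = 0.75 hours).
P(3 ≤ N ≤ 7) = Σ_{j=3}^{7} e^(−5.4) · 5.4^j/j! ≈ 0.7269.

0.7269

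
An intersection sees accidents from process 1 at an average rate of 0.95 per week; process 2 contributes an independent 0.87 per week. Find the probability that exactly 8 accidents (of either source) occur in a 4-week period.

0.1349

Independent Poisson processes superpose: combined rate λ = 0.95 + 0.87 = 1.82 per week.
Over the interval, μ = 1.82 × 4 = 7.28 (a 4-week period = 4 weeks).
P(N = 8) = e^(−7.28) · 7.28^8/8! ≈ 0.1349.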